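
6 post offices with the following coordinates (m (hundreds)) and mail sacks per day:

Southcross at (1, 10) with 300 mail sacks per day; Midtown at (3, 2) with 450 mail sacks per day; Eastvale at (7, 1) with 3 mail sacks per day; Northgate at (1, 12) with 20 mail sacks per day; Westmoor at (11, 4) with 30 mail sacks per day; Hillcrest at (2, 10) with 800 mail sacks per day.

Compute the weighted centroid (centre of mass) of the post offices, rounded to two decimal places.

The minimiser of Σwᵢ‖p−pᵢ‖² is the weighted centroid p* = (Σwᵢpᵢ)/(Σwᵢ).
Σwᵢ = 1603.
Σwᵢxᵢ = 300·1 + 450·3 + 3·7 + 20·1 + 30·11 + 800·2 = 3621.
Σwᵢyᵢ = 300·10 + 450·2 + 3·1 + 20·12 + 30·4 + 800·10 = 12263.
x* = 3621/1603 = 2.26, y* = 12263/1603 = 7.65.

(2.26, 7.65)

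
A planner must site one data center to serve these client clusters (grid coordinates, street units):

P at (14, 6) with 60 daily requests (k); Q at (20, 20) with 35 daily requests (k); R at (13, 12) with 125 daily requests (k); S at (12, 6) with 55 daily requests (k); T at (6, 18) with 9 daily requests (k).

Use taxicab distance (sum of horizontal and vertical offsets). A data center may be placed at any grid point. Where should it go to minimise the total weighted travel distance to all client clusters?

(13, 12)

Manhattan distance separates: Σwᵢ(|x−xᵢ|+|y−yᵢ|) = Σwᵢ|x−xᵢ| + Σwᵢ|y−yᵢ|, so x and y are optimised independently as 1-D weighted medians.
Total weight W = 284; half = 142.
x-coordinate, sorted with cumulative weight:
  x=6 (T, w=9) cum 9
  x=12 (S, w=55) cum 64
  x=13 (R, w=125) cum 189  ← median
  x=14 (P, w=60) cum 249
  x=20 (Q, w=35) cum 284
⇒ x* = 13
y-coordinate, sorted with cumulative weight:
  y=6 (P, w=60) cum 60
  y=6 (S, w=55) cum 115
  y=12 (R, w=125) cum 240  ← median
  y=18 (T, w=9) cum 249
  y=20 (Q, w=35) cum 284
⇒ y* = 12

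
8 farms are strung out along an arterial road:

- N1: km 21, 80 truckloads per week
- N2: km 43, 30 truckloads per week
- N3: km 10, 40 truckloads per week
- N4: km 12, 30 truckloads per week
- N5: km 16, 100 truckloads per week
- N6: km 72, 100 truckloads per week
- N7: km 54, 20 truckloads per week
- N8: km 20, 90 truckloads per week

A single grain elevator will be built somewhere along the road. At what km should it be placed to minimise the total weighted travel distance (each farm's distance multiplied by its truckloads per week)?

For a sum of weighted absolute distances on a line, the optimum is the weighted median (not the mean). Total weight W = 490; half-weight = 245.
Sort by position and accumulate weight:
  km 10 (N3, w=40) → cum 40
  km 12 (N4, w=30) → cum 70
  km 16 (N5, w=100) → cum 170
  km 20 (N8, w=90) → cum 260  ≥ 245 → median here
  km 21 (N1, w=80) → cum 340
  km 43 (N2, w=30) → cum 370
  km 54 (N7, w=20) → cum 390
  km 72 (N6, w=100) → cum 490
Optimal location: km 20.

x = 20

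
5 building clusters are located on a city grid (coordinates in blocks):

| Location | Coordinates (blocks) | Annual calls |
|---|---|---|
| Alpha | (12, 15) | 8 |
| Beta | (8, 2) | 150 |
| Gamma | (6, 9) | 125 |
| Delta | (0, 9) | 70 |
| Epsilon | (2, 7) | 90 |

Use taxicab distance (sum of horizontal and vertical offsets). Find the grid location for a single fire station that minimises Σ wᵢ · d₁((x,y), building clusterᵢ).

(6, 7)

Manhattan distance separates: Σwᵢ(|x−xᵢ|+|y−yᵢ|) = Σwᵢ|x−xᵢ| + Σwᵢ|y−yᵢ|, so x and y are optimised independently as 1-D weighted medians.
Total weight W = 443; half = 221.5.
x-coordinate, sorted with cumulative weight:
  x=0 (Delta, w=70) cum 70
  x=2 (Epsilon, w=90) cum 160
  x=6 (Gamma, w=125) cum 285  ← median
  x=8 (Beta, w=150) cum 435
  x=12 (Alpha, w=8) cum 443
⇒ x* = 6
y-coordinate, sorted with cumulative weight:
  y=2 (Beta, w=150) cum 150
  y=7 (Epsilon, w=90) cum 240  ← median
  y=9 (Gamma, w=125) cum 365
  y=9 (Delta, w=70) cum 435
  y=15 (Alpha, w=8) cum 443
⇒ y* = 7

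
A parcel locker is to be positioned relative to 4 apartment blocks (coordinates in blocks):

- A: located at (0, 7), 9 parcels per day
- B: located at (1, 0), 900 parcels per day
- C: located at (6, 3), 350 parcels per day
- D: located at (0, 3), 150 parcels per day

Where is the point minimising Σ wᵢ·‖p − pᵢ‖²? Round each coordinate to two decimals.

(2.13, 1.11)

The minimiser of Σwᵢ‖p−pᵢ‖² is the weighted centroid p* = (Σwᵢpᵢ)/(Σwᵢ).
Σwᵢ = 1409.
Σwᵢxᵢ = 9·0 + 900·1 + 350·6 + 150·0 = 3000.
Σwᵢyᵢ = 9·7 + 900·0 + 350·3 + 150·3 = 1563.
x* = 3000/1409 = 2.13, y* = 1563/1409 = 1.11.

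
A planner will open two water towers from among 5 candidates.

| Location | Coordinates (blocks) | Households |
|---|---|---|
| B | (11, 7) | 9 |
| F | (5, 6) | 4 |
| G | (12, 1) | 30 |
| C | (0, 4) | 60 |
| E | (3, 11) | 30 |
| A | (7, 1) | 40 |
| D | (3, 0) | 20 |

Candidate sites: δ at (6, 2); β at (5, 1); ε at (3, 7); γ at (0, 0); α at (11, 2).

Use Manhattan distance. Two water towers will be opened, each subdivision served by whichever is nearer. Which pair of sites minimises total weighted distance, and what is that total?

Evaluate every pair (each demand assigned to the nearer of the two):
  {β, ε}: total = 914
  {ε, α}: total = 937
  {δ, ε}: total = 954
  {δ, γ}: total = 1060
  {γ, α}: total = 1065
  {β, γ}: total = 1078
  {β, α}: total = 1105
  {δ, α}: total = 1145
  {ε, γ}: total = 1214
  {δ, β}: total = 1300
Best pair: {β, ε} with total 914.

{β, ε}, total 914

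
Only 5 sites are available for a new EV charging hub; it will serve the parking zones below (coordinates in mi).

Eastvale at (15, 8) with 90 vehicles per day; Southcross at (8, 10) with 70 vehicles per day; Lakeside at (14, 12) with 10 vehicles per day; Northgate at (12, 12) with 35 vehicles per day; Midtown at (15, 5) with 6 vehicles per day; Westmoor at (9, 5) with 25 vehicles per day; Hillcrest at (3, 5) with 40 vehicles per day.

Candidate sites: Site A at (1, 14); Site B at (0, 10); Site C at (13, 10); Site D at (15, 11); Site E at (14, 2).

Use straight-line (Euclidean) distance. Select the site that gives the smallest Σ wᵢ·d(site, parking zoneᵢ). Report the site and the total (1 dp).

Total weighted distance at each candidate:
  Site A (1, 14): total = 3227.7
  Site B (0, 10): total = 3074.7
  Site C (13, 10): total = 1344.8
  Site D (15, 11): total = 1674.6
  Site E (14, 2): total = 2325.2
Minimum is at Site C with total 1344.8 mi.

Site C, total 1344.8 mi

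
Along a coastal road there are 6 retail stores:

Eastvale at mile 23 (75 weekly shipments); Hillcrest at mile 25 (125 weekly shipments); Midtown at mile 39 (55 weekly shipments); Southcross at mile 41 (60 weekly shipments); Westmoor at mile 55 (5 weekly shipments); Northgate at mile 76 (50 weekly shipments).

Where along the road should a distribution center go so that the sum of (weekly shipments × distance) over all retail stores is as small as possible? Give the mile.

For a sum of weighted absolute distances on a line, the optimum is the weighted median (not the mean). Total weight W = 370; half-weight = 185.
Sort by position and accumulate weight:
  mile 23 (Eastvale, w=75) → cum 75
  mile 25 (Hillcrest, w=125) → cum 200  ≥ 185 → median here
  mile 39 (Midtown, w=55) → cum 255
  mile 41 (Southcross, w=60) → cum 315
  mile 55 (Westmoor, w=5) → cum 320
  mile 76 (Northgate, w=50) → cum 370
Optimal location: mile 25.

x = 25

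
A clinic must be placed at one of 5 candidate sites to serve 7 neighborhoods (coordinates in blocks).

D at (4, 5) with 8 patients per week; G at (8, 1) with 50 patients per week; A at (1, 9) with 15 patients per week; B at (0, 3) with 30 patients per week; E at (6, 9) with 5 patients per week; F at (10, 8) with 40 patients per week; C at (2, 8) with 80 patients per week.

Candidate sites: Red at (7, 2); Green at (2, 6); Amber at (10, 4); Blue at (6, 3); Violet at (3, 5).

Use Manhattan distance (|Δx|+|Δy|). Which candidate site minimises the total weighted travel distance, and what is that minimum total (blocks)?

Green, total 1379 blocks

Total weighted distance at each candidate:
  Red (7, 2): total = 1863
  Green (2, 6): total = 1379
  Amber (10, 4): total = 2011
  Blue (6, 3): total = 1687
  Violet (3, 5): total = 1453
Minimum is at Green with total 1379 blocks.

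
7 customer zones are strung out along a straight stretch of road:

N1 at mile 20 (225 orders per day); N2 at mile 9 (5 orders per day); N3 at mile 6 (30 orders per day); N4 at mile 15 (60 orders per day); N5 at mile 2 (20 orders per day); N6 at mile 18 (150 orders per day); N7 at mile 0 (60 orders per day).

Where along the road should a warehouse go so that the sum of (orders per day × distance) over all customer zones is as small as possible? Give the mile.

For a sum of weighted absolute distances on a line, the optimum is the weighted median (not the mean). Total weight W = 550; half-weight = 275.
Sort by position and accumulate weight:
  mile 0 (N7, w=60) → cum 60
  mile 2 (N5, w=20) → cum 80
  mile 6 (N3, w=30) → cum 110
  mile 9 (N2, w=5) → cum 115
  mile 15 (N4, w=60) → cum 175
  mile 18 (N6, w=150) → cum 325  ≥ 275 → median here
  mile 20 (N1, w=225) → cum 550
Optimal location: mile 18.

x = 18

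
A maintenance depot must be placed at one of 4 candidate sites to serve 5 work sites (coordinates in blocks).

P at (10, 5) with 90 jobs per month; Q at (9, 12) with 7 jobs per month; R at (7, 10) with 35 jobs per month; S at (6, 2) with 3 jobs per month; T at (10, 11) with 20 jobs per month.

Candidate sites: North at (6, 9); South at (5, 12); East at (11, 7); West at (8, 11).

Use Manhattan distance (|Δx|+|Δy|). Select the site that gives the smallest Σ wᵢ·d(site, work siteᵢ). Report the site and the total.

Total weighted distance at each candidate:
  North (6, 9): total = 973
  South (5, 12): total = 1401
  East (11, 7): total = 694
  West (8, 11): total = 877
Minimum is at East with total 694 blocks.

East, total 694 blocks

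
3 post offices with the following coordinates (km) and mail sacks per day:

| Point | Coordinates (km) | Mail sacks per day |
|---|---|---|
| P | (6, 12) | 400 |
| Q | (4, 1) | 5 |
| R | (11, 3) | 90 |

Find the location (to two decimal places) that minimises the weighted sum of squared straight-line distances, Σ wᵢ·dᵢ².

The minimiser of Σwᵢ‖p−pᵢ‖² is the weighted centroid p* = (Σwᵢpᵢ)/(Σwᵢ).
Σwᵢ = 495.
Σwᵢxᵢ = 400·6 + 5·4 + 90·11 = 3410.
Σwᵢyᵢ = 400·12 + 5·1 + 90·3 = 5075.
x* = 3410/495 = 6.89, y* = 5075/495 = 10.25.

(6.89, 10.25)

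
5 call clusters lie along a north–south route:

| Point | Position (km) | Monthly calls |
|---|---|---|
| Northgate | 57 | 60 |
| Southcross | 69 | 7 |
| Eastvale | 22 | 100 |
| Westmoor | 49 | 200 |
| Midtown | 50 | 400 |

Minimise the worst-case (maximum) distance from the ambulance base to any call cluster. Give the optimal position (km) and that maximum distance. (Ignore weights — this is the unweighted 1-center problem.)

The 1-center on a line is the midpoint of the two extreme points: leftmost at 22, rightmost at 69.
Optimal location = (22 + 69)/2 = 45.5; maximum distance = (69 − 22)/2 = 23.5.

location 45.5, max distance 23.5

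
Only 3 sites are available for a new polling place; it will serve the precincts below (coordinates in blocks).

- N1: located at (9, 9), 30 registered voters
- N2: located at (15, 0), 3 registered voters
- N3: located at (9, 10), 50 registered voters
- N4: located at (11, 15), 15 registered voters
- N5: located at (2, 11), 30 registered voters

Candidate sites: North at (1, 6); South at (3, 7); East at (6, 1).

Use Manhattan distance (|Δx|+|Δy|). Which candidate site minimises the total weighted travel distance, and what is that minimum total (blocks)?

Total weighted distance at each candidate:
  North (1, 6): total = 1455
  South (3, 7): total = 1137
  East (6, 1): total = 1665
Minimum is at South with total 1137 blocks.

South, total 1137 blocks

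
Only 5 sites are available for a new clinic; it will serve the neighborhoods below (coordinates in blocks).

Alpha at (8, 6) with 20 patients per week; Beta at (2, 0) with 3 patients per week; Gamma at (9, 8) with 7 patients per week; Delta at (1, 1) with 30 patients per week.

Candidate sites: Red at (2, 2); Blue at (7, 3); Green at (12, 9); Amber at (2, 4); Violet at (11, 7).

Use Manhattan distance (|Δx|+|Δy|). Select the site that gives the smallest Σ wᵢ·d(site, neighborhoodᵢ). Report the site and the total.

Total weighted distance at each candidate:
  Red (2, 2): total = 357
  Blue (7, 3): total = 393
  Green (12, 9): total = 795
  Amber (2, 4): total = 369
  Violet (11, 7): total = 629
Minimum is at Red with total 357 blocks.

Red, total 357 blocks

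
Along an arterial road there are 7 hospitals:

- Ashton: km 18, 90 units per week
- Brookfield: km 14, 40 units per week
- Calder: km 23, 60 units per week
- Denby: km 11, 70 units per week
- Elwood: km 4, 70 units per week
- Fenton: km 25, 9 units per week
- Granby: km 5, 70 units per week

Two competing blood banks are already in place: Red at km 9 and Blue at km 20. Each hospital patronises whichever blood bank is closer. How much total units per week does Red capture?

The indifferent point is the midpoint (9+20)/2 = 14.5; hospitals left of it (closer to Red at 9) go to Red, those right go to Blue.
  Elwood at 4 (w=70) → Red
  Granby at 5 (w=70) → Red
  Denby at 11 (w=70) → Red
  Brookfield at 14 (w=40) → Red
  Ashton at 18 (w=90) → Blue
  Calder at 23 (w=60) → Blue
  Fenton at 25 (w=9) → Blue
Red captures 250; Blue captures 159.

250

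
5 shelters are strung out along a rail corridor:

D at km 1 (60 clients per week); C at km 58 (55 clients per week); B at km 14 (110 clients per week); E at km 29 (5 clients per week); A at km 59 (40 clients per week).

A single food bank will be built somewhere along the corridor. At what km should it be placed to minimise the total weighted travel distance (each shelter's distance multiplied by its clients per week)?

x = 14

For a sum of weighted absolute distances on a line, the optimum is the weighted median (not the mean). Total weight W = 270; half-weight = 135.
Sort by position and accumulate weight:
  km 1 (D, w=60) → cum 60
  km 14 (B, w=110) → cum 170  ≥ 135 → median here
  km 29 (E, w=5) → cum 175
  km 58 (C, w=55) → cum 230
  km 59 (A, w=40) → cum 270
Optimal location: km 14.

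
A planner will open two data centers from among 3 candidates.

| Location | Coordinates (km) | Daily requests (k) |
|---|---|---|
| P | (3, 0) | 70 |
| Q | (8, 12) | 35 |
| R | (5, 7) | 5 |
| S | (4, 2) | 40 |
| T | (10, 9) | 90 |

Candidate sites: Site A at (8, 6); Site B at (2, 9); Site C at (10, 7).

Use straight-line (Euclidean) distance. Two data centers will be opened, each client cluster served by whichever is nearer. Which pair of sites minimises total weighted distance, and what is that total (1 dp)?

Evaluate every pair (each demand assigned to the nearer of the two):
  {Site A, Site C}: total = 1157.3
  {Site B, Site C}: total = 1311.6
  {Site A, Site B}: total = 1323.3
Best pair: {Site A, Site C} with total 1157.3.

{Site A, Site C}, total 1157.3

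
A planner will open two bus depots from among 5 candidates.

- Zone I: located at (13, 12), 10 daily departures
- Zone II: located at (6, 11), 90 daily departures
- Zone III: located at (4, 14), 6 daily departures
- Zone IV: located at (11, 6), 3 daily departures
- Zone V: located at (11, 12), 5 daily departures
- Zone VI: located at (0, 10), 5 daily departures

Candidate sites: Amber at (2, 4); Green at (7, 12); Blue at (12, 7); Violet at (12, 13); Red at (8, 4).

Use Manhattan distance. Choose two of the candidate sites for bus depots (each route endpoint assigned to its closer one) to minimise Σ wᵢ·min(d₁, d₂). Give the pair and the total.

{Green, Violet}, total 309

Evaluate every pair (each demand assigned to the nearer of the two):
  {Green, Violet}: total = 309
  {Green, Blue}: total = 341
  {Green, Red}: total = 350
  {Amber, Green}: total = 360
  {Amber, Violet}: total = 868
  {Blue, Violet}: total = 885
  {Violet, Red}: total = 889
  {Blue, Red}: total = 1060
  {Amber, Blue}: total = 1108
  {Amber, Red}: total = 1122
Best pair: {Green, Violet} with total 309.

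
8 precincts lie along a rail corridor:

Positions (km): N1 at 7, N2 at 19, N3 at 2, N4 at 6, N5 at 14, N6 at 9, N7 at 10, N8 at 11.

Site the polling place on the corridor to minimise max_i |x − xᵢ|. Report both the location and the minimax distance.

The 1-center on a line is the midpoint of the two extreme points: leftmost at 2, rightmost at 19.
Optimal location = (2 + 19)/2 = 10.5; maximum distance = (19 − 2)/2 = 8.5.

location 10.5, max distance 8.5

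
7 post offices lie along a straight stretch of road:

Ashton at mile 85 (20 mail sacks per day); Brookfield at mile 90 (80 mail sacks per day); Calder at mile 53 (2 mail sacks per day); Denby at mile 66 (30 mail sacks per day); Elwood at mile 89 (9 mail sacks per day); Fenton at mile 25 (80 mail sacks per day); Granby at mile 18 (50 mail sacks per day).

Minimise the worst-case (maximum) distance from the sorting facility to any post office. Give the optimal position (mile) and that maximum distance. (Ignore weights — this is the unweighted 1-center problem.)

location 54, max distance 36

The 1-center on a line is the midpoint of the two extreme points: leftmost at 18, rightmost at 90.
Optimal location = (18 + 90)/2 = 54; maximum distance = (90 − 18)/2 = 36.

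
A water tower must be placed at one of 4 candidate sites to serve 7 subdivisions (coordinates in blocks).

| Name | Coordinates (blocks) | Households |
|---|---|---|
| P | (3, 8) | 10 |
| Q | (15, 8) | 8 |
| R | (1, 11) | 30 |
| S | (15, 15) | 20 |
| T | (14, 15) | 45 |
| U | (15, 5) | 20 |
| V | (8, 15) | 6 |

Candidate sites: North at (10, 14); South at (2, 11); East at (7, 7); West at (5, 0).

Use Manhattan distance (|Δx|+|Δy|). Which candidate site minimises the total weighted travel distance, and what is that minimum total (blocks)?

North, total 1221 blocks

Total weighted distance at each candidate:
  North (10, 14): total = 1221
  South (2, 11): total = 1698
  East (7, 7): total = 1671
  West (5, 0): total = 2682
Minimum is at North with total 1221 blocks.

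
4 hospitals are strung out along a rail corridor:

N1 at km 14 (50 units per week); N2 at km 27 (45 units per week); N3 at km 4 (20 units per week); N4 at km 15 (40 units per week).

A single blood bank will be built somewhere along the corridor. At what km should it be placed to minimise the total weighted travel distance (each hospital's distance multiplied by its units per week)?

For a sum of weighted absolute distances on a line, the optimum is the weighted median (not the mean). Total weight W = 155; half-weight = 77.5.
Sort by position and accumulate weight:
  km 4 (N3, w=20) → cum 20
  km 14 (N1, w=50) → cum 70
  km 15 (N4, w=40) → cum 110  ≥ 77.5 → median here
  km 27 (N2, w=45) → cum 155
Optimal location: km 15.

x = 15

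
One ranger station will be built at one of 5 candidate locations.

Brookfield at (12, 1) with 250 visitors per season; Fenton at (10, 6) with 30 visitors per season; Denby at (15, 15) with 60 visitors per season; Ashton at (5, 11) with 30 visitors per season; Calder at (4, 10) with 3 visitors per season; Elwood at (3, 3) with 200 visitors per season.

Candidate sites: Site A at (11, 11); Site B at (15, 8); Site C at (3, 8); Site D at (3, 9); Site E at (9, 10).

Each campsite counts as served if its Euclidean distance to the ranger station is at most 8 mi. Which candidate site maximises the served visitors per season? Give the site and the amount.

Site B, covering 340

Coverage radius r = 8 mi; a point is covered iff (Δx)²+(Δy)² ≤ 8² = 64.
  Site A (11, 11): covers {Fenton, Denby, Ashton, Calder} → 123
  Site B (15, 8): covers {Brookfield, Fenton, Denby} → 340
  Site C (3, 8): covers {Fenton, Ashton, Calder, Elwood} → 263
  Site D (3, 9): covers {Fenton, Ashton, Calder, Elwood} → 263
  Site E (9, 10): covers {Fenton, Denby, Ashton, Calder} → 123
Maximum coverage at Site B: 340 visitors per season.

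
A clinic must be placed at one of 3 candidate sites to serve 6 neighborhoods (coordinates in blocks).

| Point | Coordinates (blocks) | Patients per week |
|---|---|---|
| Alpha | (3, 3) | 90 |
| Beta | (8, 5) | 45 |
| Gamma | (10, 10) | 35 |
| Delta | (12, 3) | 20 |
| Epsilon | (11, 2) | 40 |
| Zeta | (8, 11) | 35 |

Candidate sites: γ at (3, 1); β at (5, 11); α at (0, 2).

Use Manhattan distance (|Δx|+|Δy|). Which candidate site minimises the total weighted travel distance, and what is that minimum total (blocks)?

γ, total 2250 blocks

Total weighted distance at each candidate:
  γ (3, 1): total = 2250
  β (5, 11): total = 2520
  α (0, 2): total = 2780
Minimum is at γ with total 2250 blocks.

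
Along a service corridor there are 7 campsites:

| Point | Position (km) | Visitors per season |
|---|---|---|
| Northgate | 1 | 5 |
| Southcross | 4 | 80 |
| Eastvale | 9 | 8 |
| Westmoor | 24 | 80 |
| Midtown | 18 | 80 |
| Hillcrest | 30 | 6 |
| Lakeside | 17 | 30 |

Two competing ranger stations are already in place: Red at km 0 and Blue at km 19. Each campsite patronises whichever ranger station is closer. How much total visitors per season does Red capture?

The indifferent point is the midpoint (0+19)/2 = 9.5; campsites left of it (closer to Red at 0) go to Red, those right go to Blue.
  Northgate at 1 (w=5) → Red
  Southcross at 4 (w=80) → Red
  Eastvale at 9 (w=8) → Red
  Lakeside at 17 (w=30) → Blue
  Midtown at 18 (w=80) → Blue
  Westmoor at 24 (w=80) → Blue
  Hillcrest at 30 (w=6) → Blue
Red captures 93; Blue captures 196.

93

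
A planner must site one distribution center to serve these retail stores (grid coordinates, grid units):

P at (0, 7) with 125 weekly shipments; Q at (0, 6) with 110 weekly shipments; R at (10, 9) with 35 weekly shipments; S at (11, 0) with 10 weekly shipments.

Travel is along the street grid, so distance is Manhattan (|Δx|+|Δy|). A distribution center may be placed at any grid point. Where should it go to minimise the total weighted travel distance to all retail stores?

Manhattan distance separates: Σwᵢ(|x−xᵢ|+|y−yᵢ|) = Σwᵢ|x−xᵢ| + Σwᵢ|y−yᵢ|, so x and y are optimised independently as 1-D weighted medians.
Total weight W = 280; half = 140.
x-coordinate, sorted with cumulative weight:
  x=0 (P, w=125) cum 125
  x=0 (Q, w=110) cum 235  ← median
  x=10 (R, w=35) cum 270
  x=11 (S, w=10) cum 280
⇒ x* = 0
y-coordinate, sorted with cumulative weight:
  y=0 (S, w=10) cum 10
  y=6 (Q, w=110) cum 120
  y=7 (P, w=125) cum 245  ← median
  y=9 (R, w=35) cum 280
⇒ y* = 7

(0, 7)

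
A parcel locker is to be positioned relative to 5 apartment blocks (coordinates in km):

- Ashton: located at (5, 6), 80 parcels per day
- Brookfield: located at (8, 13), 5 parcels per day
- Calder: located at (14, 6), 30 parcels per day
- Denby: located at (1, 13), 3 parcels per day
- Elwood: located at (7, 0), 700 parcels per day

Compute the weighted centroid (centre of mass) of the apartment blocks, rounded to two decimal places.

The minimiser of Σwᵢ‖p−pᵢ‖² is the weighted centroid p* = (Σwᵢpᵢ)/(Σwᵢ).
Σwᵢ = 818.
Σwᵢxᵢ = 80·5 + 5·8 + 30·14 + 3·1 + 700·7 = 5763.
Σwᵢyᵢ = 80·6 + 5·13 + 30·6 + 3·13 + 700·0 = 764.
x* = 5763/818 = 7.05, y* = 764/818 = 0.93.

(7.05, 0.93)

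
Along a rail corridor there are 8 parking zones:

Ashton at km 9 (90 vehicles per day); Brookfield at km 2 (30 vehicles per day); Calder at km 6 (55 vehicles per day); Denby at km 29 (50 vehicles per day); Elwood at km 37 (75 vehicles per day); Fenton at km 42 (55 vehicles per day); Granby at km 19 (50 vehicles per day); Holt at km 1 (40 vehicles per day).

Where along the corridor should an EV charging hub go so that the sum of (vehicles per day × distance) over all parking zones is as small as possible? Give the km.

x = 19

For a sum of weighted absolute distances on a line, the optimum is the weighted median (not the mean). Total weight W = 445; half-weight = 222.5.
Sort by position and accumulate weight:
  km 1 (Holt, w=40) → cum 40
  km 2 (Brookfield, w=30) → cum 70
  km 6 (Calder, w=55) → cum 125
  km 9 (Ashton, w=90) → cum 215
  km 19 (Granby, w=50) → cum 265  ≥ 222.5 → median here
  km 29 (Denby, w=50) → cum 315
  km 37 (Elwood, w=75) → cum 390
  km 42 (Fenton, w=55) → cum 445
Optimal location: km 19.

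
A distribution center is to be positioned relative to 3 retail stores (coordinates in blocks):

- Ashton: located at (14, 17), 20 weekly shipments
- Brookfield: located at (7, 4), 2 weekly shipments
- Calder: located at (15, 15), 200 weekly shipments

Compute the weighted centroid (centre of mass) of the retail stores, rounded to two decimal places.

(14.84, 15.08)

The minimiser of Σwᵢ‖p−pᵢ‖² is the weighted centroid p* = (Σwᵢpᵢ)/(Σwᵢ).
Σwᵢ = 222.
Σwᵢxᵢ = 20·14 + 2·7 + 200·15 = 3294.
Σwᵢyᵢ = 20·17 + 2·4 + 200·15 = 3348.
x* = 3294/222 = 14.84, y* = 3348/222 = 15.08.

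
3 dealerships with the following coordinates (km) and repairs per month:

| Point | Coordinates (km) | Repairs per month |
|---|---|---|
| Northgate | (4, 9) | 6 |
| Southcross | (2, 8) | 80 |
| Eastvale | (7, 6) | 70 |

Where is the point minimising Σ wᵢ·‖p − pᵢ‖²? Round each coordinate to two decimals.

(4.32, 7.14)

The minimiser of Σwᵢ‖p−pᵢ‖² is the weighted centroid p* = (Σwᵢpᵢ)/(Σwᵢ).
Σwᵢ = 156.
Σwᵢxᵢ = 6·4 + 80·2 + 70·7 = 674.
Σwᵢyᵢ = 6·9 + 80·8 + 70·6 = 1114.
x* = 674/156 = 4.32, y* = 1114/156 = 7.14.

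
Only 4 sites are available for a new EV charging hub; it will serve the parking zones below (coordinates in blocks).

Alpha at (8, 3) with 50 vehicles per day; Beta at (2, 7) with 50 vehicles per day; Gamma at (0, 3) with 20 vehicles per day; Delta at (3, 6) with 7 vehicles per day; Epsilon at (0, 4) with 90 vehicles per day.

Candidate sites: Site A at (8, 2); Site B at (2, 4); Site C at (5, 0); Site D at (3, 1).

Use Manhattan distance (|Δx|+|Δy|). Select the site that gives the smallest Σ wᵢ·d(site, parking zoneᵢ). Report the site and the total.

Site B, total 761 blocks

Total weighted distance at each candidate:
  Site A (8, 2): total = 1743
  Site B (2, 4): total = 761
  Site C (5, 0): total = 1826
  Site D (3, 1): total = 1375
Minimum is at Site B with total 761 blocks.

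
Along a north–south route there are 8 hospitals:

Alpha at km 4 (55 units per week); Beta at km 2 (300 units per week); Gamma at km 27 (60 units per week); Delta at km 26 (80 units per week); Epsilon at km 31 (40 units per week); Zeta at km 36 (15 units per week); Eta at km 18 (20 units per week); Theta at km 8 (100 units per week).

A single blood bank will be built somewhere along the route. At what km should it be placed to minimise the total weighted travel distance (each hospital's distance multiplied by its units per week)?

x = 4

For a sum of weighted absolute distances on a line, the optimum is the weighted median (not the mean). Total weight W = 670; half-weight = 335.
Sort by position and accumulate weight:
  km 2 (Beta, w=300) → cum 300
  km 4 (Alpha, w=55) → cum 355  ≥ 335 → median here
  km 8 (Theta, w=100) → cum 455
  km 18 (Eta, w=20) → cum 475
  km 26 (Delta, w=80) → cum 555
  km 27 (Gamma, w=60) → cum 615
  km 31 (Epsilon, w=40) → cum 655
  km 36 (Zeta, w=15) → cum 670
Optimal location: km 4.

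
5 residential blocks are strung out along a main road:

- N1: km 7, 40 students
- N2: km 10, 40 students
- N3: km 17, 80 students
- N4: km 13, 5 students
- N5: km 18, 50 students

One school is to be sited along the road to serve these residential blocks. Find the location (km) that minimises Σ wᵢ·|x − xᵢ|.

For a sum of weighted absolute distances on a line, the optimum is the weighted median (not the mean). Total weight W = 215; half-weight = 107.5.
Sort by position and accumulate weight:
  km 7 (N1, w=40) → cum 40
  km 10 (N2, w=40) → cum 80
  km 13 (N4, w=5) → cum 85
  km 17 (N3, w=80) → cum 165  ≥ 107.5 → median here
  km 18 (N5, w=50) → cum 215
Optimal location: km 17.

x = 17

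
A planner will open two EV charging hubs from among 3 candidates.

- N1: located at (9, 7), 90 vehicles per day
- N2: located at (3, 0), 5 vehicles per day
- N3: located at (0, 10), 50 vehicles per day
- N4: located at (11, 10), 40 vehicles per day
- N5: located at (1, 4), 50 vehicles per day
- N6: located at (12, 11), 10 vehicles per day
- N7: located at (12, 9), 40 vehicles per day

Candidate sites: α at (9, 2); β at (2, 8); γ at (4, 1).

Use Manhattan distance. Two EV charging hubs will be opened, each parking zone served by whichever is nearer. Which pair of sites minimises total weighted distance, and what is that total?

{α, β}, total 1860

Evaluate every pair (each demand assigned to the nearer of the two):
  {α, β}: total = 1860
  {β, γ}: total = 2190
  {α, γ}: total = 2330
Best pair: {α, β} with total 1860.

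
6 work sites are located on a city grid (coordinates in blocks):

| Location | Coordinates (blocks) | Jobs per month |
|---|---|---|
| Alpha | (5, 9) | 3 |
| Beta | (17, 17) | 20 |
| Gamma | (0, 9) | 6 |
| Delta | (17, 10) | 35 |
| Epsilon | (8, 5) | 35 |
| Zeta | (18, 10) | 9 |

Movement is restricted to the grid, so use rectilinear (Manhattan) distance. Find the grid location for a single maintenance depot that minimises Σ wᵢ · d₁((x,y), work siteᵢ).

(17, 10)

Manhattan distance separates: Σwᵢ(|x−xᵢ|+|y−yᵢ|) = Σwᵢ|x−xᵢ| + Σwᵢ|y−yᵢ|, so x and y are optimised independently as 1-D weighted medians.
Total weight W = 108; half = 54.
x-coordinate, sorted with cumulative weight:
  x=0 (Gamma, w=6) cum 6
  x=5 (Alpha, w=3) cum 9
  x=8 (Epsilon, w=35) cum 44
  x=17 (Beta, w=20) cum 64  ← median
  x=17 (Delta, w=35) cum 99
  x=18 (Zeta, w=9) cum 108
⇒ x* = 17
y-coordinate, sorted with cumulative weight:
  y=5 (Epsilon, w=35) cum 35
  y=9 (Alpha, w=3) cum 38
  y=9 (Gamma, w=6) cum 44
  y=10 (Delta, w=35) cum 79  ← median
  y=10 (Zeta, w=9) cum 88
  y=17 (Beta, w=20) cum 108
⇒ y* = 10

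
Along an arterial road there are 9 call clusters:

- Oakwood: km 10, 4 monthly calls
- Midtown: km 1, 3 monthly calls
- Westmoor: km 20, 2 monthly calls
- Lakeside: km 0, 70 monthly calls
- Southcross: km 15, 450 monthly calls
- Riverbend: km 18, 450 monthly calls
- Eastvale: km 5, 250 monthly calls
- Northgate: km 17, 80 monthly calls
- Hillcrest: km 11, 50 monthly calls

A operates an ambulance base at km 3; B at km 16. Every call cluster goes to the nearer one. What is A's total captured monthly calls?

The indifferent point is the midpoint (3+16)/2 = 9.5; call clusters left of it (closer to A at 3) go to A, those right go to B.
  Lakeside at 0 (w=70) → A
  Midtown at 1 (w=3) → A
  Eastvale at 5 (w=250) → A
  Oakwood at 10 (w=4) → B
  Hillcrest at 11 (w=50) → B
  Southcross at 15 (w=450) → B
  Northgate at 17 (w=80) → B
  Riverbend at 18 (w=450) → B
  Westmoor at 20 (w=2) → B
A captures 323; B captures 1036.

323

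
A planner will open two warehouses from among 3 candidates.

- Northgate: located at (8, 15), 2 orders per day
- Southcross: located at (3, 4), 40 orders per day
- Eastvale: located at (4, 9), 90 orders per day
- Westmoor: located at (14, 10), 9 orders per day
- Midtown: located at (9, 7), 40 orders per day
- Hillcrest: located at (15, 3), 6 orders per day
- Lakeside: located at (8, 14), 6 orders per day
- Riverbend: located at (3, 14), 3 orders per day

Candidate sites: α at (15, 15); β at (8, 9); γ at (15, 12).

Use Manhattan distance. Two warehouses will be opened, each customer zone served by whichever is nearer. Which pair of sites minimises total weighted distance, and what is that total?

Evaluate every pair (each demand assigned to the nearer of the two):
  {β, γ}: total = 1033
  {α, β}: total = 1078
  {α, γ}: total = 2682
Best pair: {β, γ} with total 1033.

{β, γ}, total 1033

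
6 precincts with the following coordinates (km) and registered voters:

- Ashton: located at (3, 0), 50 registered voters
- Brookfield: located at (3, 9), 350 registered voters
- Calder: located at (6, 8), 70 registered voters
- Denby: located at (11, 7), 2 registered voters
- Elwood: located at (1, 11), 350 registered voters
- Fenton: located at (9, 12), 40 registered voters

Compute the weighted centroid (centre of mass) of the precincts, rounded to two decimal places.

The minimiser of Σwᵢ‖p−pᵢ‖² is the weighted centroid p* = (Σwᵢpᵢ)/(Σwᵢ).
Σwᵢ = 862.
Σwᵢxᵢ = 50·3 + 350·3 + 70·6 + 2·11 + 350·1 + 40·9 = 2352.
Σwᵢyᵢ = 50·0 + 350·9 + 70·8 + 2·7 + 350·11 + 40·12 = 8054.
x* = 2352/862 = 2.73, y* = 8054/862 = 9.34.

(2.73, 9.34)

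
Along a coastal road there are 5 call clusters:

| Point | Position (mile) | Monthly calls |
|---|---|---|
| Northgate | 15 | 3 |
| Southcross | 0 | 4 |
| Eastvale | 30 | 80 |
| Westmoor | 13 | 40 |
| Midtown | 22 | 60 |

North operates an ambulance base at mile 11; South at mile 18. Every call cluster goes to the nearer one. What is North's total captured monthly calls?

44

The indifferent point is the midpoint (11+18)/2 = 14.5; call clusters left of it (closer to North at 11) go to North, those right go to South.
  Southcross at 0 (w=4) → North
  Westmoor at 13 (w=40) → North
  Northgate at 15 (w=3) → South
  Midtown at 22 (w=60) → South
  Eastvale at 30 (w=80) → South
North captures 44; South captures 143.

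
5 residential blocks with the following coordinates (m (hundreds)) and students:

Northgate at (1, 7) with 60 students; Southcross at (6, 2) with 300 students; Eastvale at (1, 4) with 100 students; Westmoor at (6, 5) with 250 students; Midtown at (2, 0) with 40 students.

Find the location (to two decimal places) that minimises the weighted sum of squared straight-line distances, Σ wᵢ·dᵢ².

The minimiser of Σwᵢ‖p−pᵢ‖² is the weighted centroid p* = (Σwᵢpᵢ)/(Σwᵢ).
Σwᵢ = 750.
Σwᵢxᵢ = 60·1 + 300·6 + 100·1 + 250·6 + 40·2 = 3540.
Σwᵢyᵢ = 60·7 + 300·2 + 100·4 + 250·5 + 40·0 = 2670.
x* = 3540/750 = 4.72, y* = 2670/750 = 3.56.

(4.72, 3.56)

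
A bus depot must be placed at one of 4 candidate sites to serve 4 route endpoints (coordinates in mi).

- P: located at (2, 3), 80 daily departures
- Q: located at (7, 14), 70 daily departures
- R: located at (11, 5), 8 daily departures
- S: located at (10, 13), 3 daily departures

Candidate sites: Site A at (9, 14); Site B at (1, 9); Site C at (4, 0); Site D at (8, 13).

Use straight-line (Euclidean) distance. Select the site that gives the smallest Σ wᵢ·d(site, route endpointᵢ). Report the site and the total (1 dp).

Total weighted distance at each candidate:
  Site A (9, 14): total = 1261.1
  Site B (1, 9): total = 1149.0
  Site C (4, 0): total = 1402.5
  Site D (8, 13): total = 1106.3
Minimum is at Site D with total 1106.3 mi.

Site D, total 1106.3 mi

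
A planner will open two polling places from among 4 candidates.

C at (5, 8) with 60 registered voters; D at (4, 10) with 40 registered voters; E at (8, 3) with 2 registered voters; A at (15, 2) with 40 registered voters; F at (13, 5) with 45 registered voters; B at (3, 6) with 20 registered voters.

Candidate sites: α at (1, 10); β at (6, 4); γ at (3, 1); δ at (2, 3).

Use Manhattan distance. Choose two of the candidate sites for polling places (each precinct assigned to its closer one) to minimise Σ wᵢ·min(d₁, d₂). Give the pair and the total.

{α, β}, total 1326

Evaluate every pair (each demand assigned to the nearer of the two):
  {α, β}: total = 1326
  {β, δ}: total = 1506
  {β, γ}: total = 1526
  {α, δ}: total = 1717
  {α, γ}: total = 1744
  {γ, δ}: total = 2037
Best pair: {α, β} with total 1326.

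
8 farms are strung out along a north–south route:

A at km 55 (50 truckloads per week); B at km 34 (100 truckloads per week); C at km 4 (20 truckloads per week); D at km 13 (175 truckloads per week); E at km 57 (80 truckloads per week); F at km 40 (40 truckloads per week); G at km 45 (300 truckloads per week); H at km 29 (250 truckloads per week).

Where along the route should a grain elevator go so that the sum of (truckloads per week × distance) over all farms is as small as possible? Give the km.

For a sum of weighted absolute distances on a line, the optimum is the weighted median (not the mean). Total weight W = 1015; half-weight = 507.5.
Sort by position and accumulate weight:
  km 4 (C, w=20) → cum 20
  km 13 (D, w=175) → cum 195
  km 29 (H, w=250) → cum 445
  km 34 (B, w=100) → cum 545  ≥ 507.5 → median here
  km 40 (F, w=40) → cum 585
  km 45 (G, w=300) → cum 885
  km 55 (A, w=50) → cum 935
  km 57 (E, w=80) → cum 1015
Optimal location: km 34.

x = 34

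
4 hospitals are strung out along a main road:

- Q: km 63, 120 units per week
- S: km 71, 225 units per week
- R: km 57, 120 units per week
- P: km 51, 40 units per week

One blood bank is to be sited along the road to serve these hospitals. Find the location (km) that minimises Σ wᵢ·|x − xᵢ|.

x = 63

For a sum of weighted absolute distances on a line, the optimum is the weighted median (not the mean). Total weight W = 505; half-weight = 252.5.
Sort by position and accumulate weight:
  km 51 (P, w=40) → cum 40
  km 57 (R, w=120) → cum 160
  km 63 (Q, w=120) → cum 280  ≥ 252.5 → median here
  km 71 (S, w=225) → cum 505
Optimal location: km 63.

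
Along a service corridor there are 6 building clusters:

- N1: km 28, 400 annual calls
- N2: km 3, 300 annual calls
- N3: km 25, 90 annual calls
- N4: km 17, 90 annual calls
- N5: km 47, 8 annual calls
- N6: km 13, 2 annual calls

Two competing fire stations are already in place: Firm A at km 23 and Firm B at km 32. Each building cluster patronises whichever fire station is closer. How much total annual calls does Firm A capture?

The indifferent point is the midpoint (23+32)/2 = 27.5; building clusters left of it (closer to Firm A at 23) go to Firm A, those right go to Firm B.
  N2 at 3 (w=300) → Firm A
  N6 at 13 (w=2) → Firm A
  N4 at 17 (w=90) → Firm A
  N3 at 25 (w=90) → Firm A
  N1 at 28 (w=400) → Firm B
  N5 at 47 (w=8) → Firm B
Firm A captures 482; Firm B captures 408.

482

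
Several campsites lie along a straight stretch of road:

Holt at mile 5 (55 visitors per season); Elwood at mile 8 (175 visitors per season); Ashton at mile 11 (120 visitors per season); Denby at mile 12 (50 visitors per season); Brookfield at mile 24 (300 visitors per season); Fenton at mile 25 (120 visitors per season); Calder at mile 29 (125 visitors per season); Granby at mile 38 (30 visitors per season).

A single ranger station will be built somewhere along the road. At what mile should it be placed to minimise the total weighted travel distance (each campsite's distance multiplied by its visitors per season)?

x = 24

For a sum of weighted absolute distances on a line, the optimum is the weighted median (not the mean). Total weight W = 975; half-weight = 487.5.
Sort by position and accumulate weight:
  mile 5 (Holt, w=55) → cum 55
  mile 8 (Elwood, w=175) → cum 230
  mile 11 (Ashton, w=120) → cum 350
  mile 12 (Denby, w=50) → cum 400
  mile 24 (Brookfield, w=300) → cum 700  ≥ 487.5 → median here
  mile 25 (Fenton, w=120) → cum 820
  mile 29 (Calder, w=125) → cum 945
  mile 38 (Granby, w=30) → cum 975
Optimal location: mile 24.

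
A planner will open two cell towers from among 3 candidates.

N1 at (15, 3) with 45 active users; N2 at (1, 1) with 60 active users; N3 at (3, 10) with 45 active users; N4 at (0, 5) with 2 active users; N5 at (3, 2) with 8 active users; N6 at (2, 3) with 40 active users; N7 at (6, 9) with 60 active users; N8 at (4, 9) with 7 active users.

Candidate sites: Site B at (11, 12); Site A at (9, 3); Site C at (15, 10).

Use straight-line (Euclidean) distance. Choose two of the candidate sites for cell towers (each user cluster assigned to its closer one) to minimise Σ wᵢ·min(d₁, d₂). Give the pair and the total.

{Site B, Site A}, total 1886.1

Evaluate every pair (each demand assigned to the nearer of the two):
  {Site B, Site A}: total = 1886.1
  {Site A, Site C}: total = 1983.9
  {Site B, Site C}: total = 2618.9
Best pair: {Site B, Site A} with total 1886.1.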